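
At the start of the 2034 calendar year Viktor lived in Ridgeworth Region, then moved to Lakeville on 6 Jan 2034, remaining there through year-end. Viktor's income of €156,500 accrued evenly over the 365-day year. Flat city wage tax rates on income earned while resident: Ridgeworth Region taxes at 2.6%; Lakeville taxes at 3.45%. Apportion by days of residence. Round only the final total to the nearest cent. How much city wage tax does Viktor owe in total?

Ridgeworth Region, 1 Jan – 5 Jan 2034: 5 days → €156,500 × 2.6% × 5/365 = €55.7397
Lakeville, 6 Jan – 31 Dec 2034: 360 days → €156,500 × 3.45% × 360/365 = €5,325.2877
Total = €5,381.0274

€5,381.03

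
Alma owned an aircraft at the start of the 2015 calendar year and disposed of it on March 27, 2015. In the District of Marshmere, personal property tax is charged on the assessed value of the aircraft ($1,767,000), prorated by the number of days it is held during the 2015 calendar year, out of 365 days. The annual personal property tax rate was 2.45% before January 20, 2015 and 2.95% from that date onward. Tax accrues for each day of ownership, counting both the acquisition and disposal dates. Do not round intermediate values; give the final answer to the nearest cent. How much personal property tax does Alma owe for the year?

January 1 – January 19, 2015: 19 days at 2.45% → $1,767,000 × 2.45% × 19/365 = $2,253.5301
January 20 – March 27, 2015: 67 days at 2.95% → $1,767,000 × 2.95% × 67/365 = $9,568.4260
Total = $11,821.9562

$11,821.96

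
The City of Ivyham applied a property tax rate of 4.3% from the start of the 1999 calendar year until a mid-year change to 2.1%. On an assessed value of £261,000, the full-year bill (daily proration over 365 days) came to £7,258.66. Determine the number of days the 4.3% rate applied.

113 days

Let d = days at the first rate; then 365 − d days at the second rate.
£261,000 × [4.3%·d + 2.1%·(365−d)] / 365 = £7,258.66
Solving gives d = 113, so the new rate took effect on April 24, 1999.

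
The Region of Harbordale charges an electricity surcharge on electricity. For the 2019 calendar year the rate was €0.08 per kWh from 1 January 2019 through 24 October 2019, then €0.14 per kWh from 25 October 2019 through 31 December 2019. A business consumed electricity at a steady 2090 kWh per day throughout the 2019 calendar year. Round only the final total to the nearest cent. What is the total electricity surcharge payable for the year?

1 January – 24 October 2019: 297 days × 2090 kWh/day = 620,730 kWh at €0.08/kWh → €49,658.40
25 October – 31 December 2019: 68 days × 2090 kWh/day = 142,120 kWh at €0.14/kWh → €19,896.80

€69,555.20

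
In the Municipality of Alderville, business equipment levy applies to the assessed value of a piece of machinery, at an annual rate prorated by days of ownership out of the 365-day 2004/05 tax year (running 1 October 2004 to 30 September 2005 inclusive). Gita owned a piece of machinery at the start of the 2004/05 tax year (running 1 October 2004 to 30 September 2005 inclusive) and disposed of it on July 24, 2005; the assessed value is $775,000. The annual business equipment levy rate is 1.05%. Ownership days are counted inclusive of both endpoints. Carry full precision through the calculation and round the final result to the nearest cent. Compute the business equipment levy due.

$6,621.47

Days held (October 1, 2004 – July 24, 2005): 297 out of 365
Tax = $775,000 × 1.05% × 297/365 = $6,621.4726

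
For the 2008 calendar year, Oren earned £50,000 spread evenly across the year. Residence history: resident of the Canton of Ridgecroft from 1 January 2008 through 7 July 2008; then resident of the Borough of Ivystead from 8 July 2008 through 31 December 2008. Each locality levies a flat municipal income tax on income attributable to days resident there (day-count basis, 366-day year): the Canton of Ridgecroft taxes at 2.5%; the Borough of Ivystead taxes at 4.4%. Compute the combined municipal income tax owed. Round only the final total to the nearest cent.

The Canton of Ridgecroft, 1 January – 7 July 2008: 189 days → £50,000 × 2.5% × 189/366 = £645.4918
The Borough of Ivystead, 8 July – 31 December 2008: 177 days → £50,000 × 4.4% × 177/366 = £1,063.9344
Total = £1,709.4262

£1,709.43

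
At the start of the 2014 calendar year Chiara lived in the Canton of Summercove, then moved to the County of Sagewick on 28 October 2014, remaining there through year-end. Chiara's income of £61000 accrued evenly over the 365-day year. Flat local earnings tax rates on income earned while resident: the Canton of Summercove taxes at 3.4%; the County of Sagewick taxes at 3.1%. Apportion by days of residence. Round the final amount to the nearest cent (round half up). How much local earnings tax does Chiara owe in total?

The Canton of Summercove, 1 January – 27 October 2014: 300 days → £61000 × 3.4% × 300/365 = £1704.6575
The County of Sagewick, 28 October – 31 December 2014: 65 days → £61000 × 3.1% × 65/365 = £336.7534
Total = £2041.4110

£2041.41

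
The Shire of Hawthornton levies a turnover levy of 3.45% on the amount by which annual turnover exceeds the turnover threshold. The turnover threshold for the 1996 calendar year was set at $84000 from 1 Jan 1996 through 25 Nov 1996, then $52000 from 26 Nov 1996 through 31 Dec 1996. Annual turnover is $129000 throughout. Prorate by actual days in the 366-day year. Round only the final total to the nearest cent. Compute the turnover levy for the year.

$1661.09

1 Jan – 25 Nov 1996: 330 days, exemption $84000 → ($129000 − $84000) × 3.45% × 330/366 = $1399.7951
26 Nov – 31 Dec 1996: 36 days, exemption $52000 → ($129000 − $52000) × 3.45% × 36/366 = $261.2951
Total = $1661.0902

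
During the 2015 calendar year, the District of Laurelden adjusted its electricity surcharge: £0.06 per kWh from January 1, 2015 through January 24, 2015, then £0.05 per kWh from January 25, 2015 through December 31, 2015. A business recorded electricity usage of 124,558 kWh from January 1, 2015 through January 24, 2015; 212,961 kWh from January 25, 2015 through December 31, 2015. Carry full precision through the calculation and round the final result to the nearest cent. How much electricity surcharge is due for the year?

£18,121.53

January 1 – January 24, 2015: 124,558 kWh at £0.06/kWh → £7,473.48
January 25 – December 31, 2015: 212,961 kWh at £0.05/kWh → £10,648.05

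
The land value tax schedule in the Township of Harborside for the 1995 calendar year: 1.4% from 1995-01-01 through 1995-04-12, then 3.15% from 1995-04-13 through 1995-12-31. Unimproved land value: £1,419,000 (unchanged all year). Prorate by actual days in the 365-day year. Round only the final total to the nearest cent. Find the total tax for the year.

1995-01-01 to 1995-04-12: 102 days at 1.4% → £1,419,000 × 1.4% × 102/365 = £5,551.5945
1995-04-13 to 1995-12-31: 263 days at 3.15% → £1,419,000 × 3.15% × 263/365 = £32,207.4123
Total = £37,759.0068

£37,759.01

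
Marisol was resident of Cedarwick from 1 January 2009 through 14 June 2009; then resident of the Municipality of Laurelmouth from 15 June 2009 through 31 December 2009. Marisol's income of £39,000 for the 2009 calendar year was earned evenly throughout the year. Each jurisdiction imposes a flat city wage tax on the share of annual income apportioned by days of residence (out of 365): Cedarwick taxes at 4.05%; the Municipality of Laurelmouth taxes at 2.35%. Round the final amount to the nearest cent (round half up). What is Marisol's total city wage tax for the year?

Cedarwick, 1 January – 14 June 2009: 165 days → £39,000 × 4.05% × 165/365 = £714.0205
The Municipality of Laurelmouth, 15 June – 31 December 2009: 200 days → £39,000 × 2.35% × 200/365 = £502.1918
Total = £1,216.2123

£1,216.21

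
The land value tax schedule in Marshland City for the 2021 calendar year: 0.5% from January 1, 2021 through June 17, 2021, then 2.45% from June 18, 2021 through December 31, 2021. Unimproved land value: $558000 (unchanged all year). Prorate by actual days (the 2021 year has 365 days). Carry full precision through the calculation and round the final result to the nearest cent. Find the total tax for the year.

$8662.76

January 1 – June 17, 2021: 168 days at 0.5% → $558000 × 0.5% × 168/365 = $1284.1644
June 18 – December 31, 2021: 197 days at 2.45% → $558000 × 2.45% × 197/365 = $7378.5945
Total = $8662.7589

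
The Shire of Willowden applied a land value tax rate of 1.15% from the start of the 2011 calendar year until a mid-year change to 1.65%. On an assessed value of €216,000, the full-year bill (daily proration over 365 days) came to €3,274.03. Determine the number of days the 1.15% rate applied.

Let d = days at the first rate; then 365 − d days at the second rate.
€216,000 × [1.15%·d + 1.65%·(365−d)] / 365 = €3,274.03
Solving gives d = 98, so the new rate took effect on April 9, 2011.

98 days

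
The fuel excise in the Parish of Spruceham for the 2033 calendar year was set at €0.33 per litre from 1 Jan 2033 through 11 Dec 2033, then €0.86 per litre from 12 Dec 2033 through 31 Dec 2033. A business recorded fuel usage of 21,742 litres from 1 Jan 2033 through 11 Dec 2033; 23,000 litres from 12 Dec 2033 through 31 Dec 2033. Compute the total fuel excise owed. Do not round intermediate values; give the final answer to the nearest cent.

€26,954.86

1 Jan – 11 Dec 2033: 21,742 litres at €0.33/litre → €7,174.86
12 Dec – 31 Dec 2033: 23,000 litres at €0.86/litre → €19,780.00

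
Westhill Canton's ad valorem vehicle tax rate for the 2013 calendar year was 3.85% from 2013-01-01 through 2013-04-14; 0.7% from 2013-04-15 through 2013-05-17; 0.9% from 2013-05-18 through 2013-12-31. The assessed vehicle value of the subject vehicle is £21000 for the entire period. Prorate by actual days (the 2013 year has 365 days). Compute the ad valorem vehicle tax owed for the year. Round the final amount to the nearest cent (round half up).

2013-01-01 to 2013-04-14: 104 days at 3.85% → £21000 × 3.85% × 104/365 = £230.3671
2013-04-15 to 2013-05-17: 33 days at 0.7% → £21000 × 0.7% × 33/365 = £13.2904
2013-05-18 to 2013-12-31: 228 days at 0.9% → £21000 × 0.9% × 228/365 = £118.0603
Total = £361.7178

£361.72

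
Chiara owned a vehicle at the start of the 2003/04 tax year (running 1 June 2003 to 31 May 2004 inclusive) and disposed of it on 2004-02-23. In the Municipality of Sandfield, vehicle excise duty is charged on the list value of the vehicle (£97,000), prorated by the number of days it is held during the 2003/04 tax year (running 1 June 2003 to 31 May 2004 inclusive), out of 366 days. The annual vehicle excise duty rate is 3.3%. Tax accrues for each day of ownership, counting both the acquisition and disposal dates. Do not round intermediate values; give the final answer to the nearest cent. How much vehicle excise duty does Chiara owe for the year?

£2,343.90

Days held (2003-06-01 to 2004-02-23): 268 out of 366
Tax = £97,000 × 3.3% × 268/366 = £2,343.9016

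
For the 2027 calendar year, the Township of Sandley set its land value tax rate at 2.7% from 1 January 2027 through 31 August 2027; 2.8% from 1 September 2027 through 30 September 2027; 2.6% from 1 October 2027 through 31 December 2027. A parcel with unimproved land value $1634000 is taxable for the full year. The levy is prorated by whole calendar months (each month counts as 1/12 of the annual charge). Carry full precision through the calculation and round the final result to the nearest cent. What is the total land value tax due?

1 January – 31 August 2027: 8 months at 2.7% → $1634000 × 2.7% × 8/12 = $29412.0000
1 September – 30 September 2027: 1 month at 2.8% → $1634000 × 2.8% × 1/12 = $3812.6667
1 October – 31 December 2027: 3 months at 2.6% → $1634000 × 2.6% × 3/12 = $10621.0000
Total = $43845.6667

$43845.67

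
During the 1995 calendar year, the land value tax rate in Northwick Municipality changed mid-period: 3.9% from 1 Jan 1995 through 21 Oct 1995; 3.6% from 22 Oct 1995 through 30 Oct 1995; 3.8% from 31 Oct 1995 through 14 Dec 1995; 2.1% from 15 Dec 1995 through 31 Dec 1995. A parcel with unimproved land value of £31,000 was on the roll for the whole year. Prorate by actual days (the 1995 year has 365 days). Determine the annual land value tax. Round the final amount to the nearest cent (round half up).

£1,176.90

1 Jan – 21 Oct 1995: 294 days at 3.9% → £31,000 × 3.9% × 294/365 = £973.8247
22 Oct – 30 Oct 1995: 9 days at 3.6% → £31,000 × 3.6% × 9/365 = £27.5178
31 Oct – 14 Dec 1995: 45 days at 3.8% → £31,000 × 3.8% × 45/365 = £145.2329
15 Dec – 31 Dec 1995: 17 days at 2.1% → £31,000 × 2.1% × 17/365 = £30.3205
Total = £1,176.8959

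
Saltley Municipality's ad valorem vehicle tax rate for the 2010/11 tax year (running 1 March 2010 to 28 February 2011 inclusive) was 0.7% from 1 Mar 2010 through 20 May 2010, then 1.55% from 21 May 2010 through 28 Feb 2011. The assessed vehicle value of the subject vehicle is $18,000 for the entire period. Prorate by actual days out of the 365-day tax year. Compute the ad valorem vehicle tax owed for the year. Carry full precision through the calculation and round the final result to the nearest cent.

$245.05

1 Mar – 20 May 2010: 81 days at 0.7% → $18,000 × 0.7% × 81/365 = $27.9616
21 May 2010 – 28 Feb 2011: 284 days at 1.55% → $18,000 × 1.55% × 284/365 = $217.0849
Total = $245.0466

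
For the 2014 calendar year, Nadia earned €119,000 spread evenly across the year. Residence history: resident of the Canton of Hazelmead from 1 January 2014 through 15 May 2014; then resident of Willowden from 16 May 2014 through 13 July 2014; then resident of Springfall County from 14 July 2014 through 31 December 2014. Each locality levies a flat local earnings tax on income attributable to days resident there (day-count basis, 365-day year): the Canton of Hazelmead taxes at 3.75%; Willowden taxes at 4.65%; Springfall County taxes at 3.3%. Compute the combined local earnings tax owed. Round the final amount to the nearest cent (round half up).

€4,384.74

The Canton of Hazelmead, 1 January – 15 May 2014: 135 days → €119,000 × 3.75% × 135/365 = €1,650.5137
Willowden, 16 May – 13 July 2014: 59 days → €119,000 × 4.65% × 59/365 = €894.4562
Springfall County, 14 July – 31 December 2014: 171 days → €119,000 × 3.3% × 171/365 = €1,839.7726
Total = €4,384.7425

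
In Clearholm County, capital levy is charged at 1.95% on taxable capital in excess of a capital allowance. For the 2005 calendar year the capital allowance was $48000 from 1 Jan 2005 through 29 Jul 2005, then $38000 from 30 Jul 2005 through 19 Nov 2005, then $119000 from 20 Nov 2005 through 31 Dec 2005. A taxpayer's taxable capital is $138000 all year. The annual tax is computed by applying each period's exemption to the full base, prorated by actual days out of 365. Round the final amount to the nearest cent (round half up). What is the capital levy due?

1 Jan – 29 Jul 2005: 210 days, exemption $48000 → ($138000 − $48000) × 1.95% × 210/365 = $1009.7260
30 Jul – 19 Nov 2005: 113 days, exemption $38000 → ($138000 − $38000) × 1.95% × 113/365 = $603.6986
20 Nov – 31 Dec 2005: 42 days, exemption $119000 → ($138000 − $119000) × 1.95% × 42/365 = $42.6329
Total = $1656.0575

$1656.06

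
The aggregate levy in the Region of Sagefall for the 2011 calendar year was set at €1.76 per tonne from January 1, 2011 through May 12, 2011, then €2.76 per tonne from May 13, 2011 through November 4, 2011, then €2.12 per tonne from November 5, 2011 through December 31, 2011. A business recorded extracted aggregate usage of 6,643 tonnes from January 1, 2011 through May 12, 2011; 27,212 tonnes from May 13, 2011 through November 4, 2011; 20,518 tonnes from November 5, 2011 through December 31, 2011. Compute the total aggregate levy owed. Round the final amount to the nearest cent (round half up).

€130294.96

January 1 – May 12, 2011: 6,643 tonnes at €1.76/tonne → €11691.68
May 13 – November 4, 2011: 27,212 tonnes at €2.76/tonne → €75105.12
November 5 – December 31, 2011: 20,518 tonnes at €2.12/tonne → €43498.16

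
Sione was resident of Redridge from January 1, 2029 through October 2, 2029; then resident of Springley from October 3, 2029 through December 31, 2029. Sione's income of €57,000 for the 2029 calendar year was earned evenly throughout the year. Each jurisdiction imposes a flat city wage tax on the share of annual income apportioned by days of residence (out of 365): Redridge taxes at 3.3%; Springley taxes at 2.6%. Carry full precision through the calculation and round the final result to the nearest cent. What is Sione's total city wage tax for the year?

€1,782.62

Redridge, January 1 – October 2, 2029: 275 days → €57,000 × 3.3% × 275/365 = €1,417.1918
Springley, October 3 – December 31, 2029: 90 days → €57,000 × 2.6% × 90/365 = €365.4247
Total = €1,782.6164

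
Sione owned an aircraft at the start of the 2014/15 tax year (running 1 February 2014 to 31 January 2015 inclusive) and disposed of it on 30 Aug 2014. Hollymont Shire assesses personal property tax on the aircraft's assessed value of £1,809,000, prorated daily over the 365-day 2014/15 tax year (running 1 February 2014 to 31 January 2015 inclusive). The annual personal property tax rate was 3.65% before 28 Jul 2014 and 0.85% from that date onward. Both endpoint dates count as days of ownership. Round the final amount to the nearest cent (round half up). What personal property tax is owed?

1 Feb – 27 Jul 2014: 177 days at 3.65% → £1,809,000 × 3.65% × 177/365 = £32,019.3000
28 Jul – 30 Aug 2014: 34 days at 0.85% → £1,809,000 × 0.85% × 34/365 = £1,432.3315
Total = £33,451.6315

£33,451.63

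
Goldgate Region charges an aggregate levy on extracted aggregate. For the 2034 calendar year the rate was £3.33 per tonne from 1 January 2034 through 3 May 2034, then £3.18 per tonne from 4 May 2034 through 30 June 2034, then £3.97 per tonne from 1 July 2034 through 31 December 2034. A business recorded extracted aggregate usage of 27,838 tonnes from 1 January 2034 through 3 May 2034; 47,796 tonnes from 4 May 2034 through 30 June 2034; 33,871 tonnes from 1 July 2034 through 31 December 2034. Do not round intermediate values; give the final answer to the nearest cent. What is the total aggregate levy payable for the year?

£379,159.69

1 January – 3 May 2034: 27,838 tonnes at £3.33/tonne → £92,700.54
4 May – 30 June 2034: 47,796 tonnes at £3.18/tonne → £151,991.28
1 July – 31 December 2034: 33,871 tonnes at £3.97/tonne → £134,467.87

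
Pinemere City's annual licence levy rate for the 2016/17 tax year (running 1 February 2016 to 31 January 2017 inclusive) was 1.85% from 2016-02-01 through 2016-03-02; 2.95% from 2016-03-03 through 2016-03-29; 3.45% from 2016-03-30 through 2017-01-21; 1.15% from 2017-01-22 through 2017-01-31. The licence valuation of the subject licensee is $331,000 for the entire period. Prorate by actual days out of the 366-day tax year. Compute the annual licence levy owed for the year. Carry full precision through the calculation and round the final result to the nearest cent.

2016-02-01 to 2016-03-02: 31 days at 1.85% → $331,000 × 1.85% × 31/366 = $518.6571
2016-03-03 to 2016-03-29: 27 days at 2.95% → $331,000 × 2.95% × 27/366 = $720.3320
2016-03-30 to 2017-01-21: 298 days at 3.45% → $331,000 × 3.45% × 298/366 = $9,297.8443
2017-01-22 to 2017-01-31: 10 days at 1.15% → $331,000 × 1.15% × 10/366 = $104.0027
Total = $10,640.8361

$10,640.84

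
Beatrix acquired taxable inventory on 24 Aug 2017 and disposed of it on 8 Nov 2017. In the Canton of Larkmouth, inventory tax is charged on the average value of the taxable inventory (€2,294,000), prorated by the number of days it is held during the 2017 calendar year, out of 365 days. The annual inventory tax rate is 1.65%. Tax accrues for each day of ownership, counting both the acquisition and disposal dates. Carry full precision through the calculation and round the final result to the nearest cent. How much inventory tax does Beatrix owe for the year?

Days held (24 Aug – 8 Nov 2017): 77 out of 365
Tax = €2,294,000 × 1.65% × 77/365 = €7,985.0055

€7,985.01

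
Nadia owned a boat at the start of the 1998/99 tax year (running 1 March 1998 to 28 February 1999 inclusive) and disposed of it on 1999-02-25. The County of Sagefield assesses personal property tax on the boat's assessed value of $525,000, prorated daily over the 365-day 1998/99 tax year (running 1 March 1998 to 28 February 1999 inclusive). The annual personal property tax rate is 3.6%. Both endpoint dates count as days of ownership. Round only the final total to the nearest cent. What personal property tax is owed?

Days held (1998-03-01 to 1999-02-25): 362 out of 365
Tax = $525,000 × 3.6% × 362/365 = $18,744.6575

$18,744.66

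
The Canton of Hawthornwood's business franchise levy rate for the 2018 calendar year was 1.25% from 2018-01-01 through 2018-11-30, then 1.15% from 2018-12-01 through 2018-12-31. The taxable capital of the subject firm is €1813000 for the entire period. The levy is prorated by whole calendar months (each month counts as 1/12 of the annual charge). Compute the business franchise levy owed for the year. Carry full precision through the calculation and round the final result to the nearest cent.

2018-01-01 to 2018-11-30: 11 months at 1.25% → €1813000 × 1.25% × 11/12 = €20773.9583
2018-12-01 to 2018-12-31: 1 month at 1.15% → €1813000 × 1.15% × 1/12 = €1737.4583
Total = €22511.4167

€22511.42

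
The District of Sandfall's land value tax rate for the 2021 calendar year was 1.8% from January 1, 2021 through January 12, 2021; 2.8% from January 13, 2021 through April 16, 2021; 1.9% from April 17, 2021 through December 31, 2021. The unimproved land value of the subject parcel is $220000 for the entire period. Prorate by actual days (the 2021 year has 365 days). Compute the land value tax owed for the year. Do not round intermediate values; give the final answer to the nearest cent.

January 1 – January 12, 2021: 12 days at 1.8% → $220000 × 1.8% × 12/365 = $130.1918
January 13 – April 16, 2021: 94 days at 2.8% → $220000 × 2.8% × 94/365 = $1586.4110
April 17 – December 31, 2021: 259 days at 1.9% → $220000 × 1.9% × 259/365 = $2966.0822
Total = $4682.6849

$4682.68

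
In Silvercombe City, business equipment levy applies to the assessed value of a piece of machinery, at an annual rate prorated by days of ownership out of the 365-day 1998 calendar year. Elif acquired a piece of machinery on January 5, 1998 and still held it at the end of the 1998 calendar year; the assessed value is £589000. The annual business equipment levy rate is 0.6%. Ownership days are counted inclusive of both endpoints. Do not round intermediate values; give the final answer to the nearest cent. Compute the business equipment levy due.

Days held (January 5 – December 31, 1998): 361 out of 365
Tax = £589000 × 0.6% × 361/365 = £3495.2712

£3495.27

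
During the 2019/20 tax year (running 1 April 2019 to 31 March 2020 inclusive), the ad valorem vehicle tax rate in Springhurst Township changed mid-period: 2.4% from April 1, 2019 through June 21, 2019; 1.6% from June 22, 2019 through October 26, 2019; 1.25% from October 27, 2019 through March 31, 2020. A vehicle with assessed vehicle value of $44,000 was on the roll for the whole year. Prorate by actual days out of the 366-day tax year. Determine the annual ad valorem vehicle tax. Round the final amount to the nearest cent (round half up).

$716.80

April 1 – June 21, 2019: 82 days at 2.4% → $44,000 × 2.4% × 82/366 = $236.5902
June 22 – October 26, 2019: 127 days at 1.6% → $44,000 × 1.6% × 127/366 = $244.2842
October 27, 2019 – March 31, 2020: 157 days at 1.25% → $44,000 × 1.25% × 157/366 = $235.9290
Total = $716.8033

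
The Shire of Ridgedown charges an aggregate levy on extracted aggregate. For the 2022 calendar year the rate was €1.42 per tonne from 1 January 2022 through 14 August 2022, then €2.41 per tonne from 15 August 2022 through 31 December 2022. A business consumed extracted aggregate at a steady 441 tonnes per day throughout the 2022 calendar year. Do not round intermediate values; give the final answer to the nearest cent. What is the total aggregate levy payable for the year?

1 January – 14 August 2022: 226 days × 441 tonnes/day = 99,666 tonnes at €1.42/tonne → €141525.72
15 August – 31 December 2022: 139 days × 441 tonnes/day = 61,299 tonnes at €2.41/tonne → €147730.59

€289256.31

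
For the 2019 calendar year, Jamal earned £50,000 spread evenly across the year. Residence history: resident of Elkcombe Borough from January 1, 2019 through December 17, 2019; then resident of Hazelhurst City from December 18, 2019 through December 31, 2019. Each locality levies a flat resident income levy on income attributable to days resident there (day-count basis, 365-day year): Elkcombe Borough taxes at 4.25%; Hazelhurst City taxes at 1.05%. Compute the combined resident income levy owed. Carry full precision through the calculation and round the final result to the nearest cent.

Elkcombe Borough, January 1 – December 17, 2019: 351 days → £50,000 × 4.25% × 351/365 = £2,043.4932
Hazelhurst City, December 18 – December 31, 2019: 14 days → £50,000 × 1.05% × 14/365 = £20.1370
Total = £2,063.6301

£2,063.63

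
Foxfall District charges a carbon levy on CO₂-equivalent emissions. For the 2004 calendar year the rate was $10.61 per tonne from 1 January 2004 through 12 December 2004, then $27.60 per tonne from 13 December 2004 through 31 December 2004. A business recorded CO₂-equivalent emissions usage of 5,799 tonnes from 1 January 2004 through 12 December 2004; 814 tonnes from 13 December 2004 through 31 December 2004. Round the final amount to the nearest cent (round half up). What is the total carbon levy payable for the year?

$83,993.79

1 January – 12 December 2004: 5,799 tonnes at $10.61/tonne → $61,527.39
13 December – 31 December 2004: 814 tonnes at $27.60/tonne → $22,466.40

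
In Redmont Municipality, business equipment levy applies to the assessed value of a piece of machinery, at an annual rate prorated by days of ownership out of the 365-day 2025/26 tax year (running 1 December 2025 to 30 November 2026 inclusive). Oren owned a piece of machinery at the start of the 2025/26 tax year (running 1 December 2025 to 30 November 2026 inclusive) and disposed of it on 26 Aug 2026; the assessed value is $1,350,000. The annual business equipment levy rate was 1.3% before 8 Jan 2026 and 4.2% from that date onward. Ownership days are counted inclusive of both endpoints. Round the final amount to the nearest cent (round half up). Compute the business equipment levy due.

$37,711.23

1 Dec 2025 – 7 Jan 2026: 38 days at 1.3% → $1,350,000 × 1.3% × 38/365 = $1,827.1233
8 Jan – 26 Aug 2026: 231 days at 4.2% → $1,350,000 × 4.2% × 231/365 = $35,884.1096
Total = $37,711.2329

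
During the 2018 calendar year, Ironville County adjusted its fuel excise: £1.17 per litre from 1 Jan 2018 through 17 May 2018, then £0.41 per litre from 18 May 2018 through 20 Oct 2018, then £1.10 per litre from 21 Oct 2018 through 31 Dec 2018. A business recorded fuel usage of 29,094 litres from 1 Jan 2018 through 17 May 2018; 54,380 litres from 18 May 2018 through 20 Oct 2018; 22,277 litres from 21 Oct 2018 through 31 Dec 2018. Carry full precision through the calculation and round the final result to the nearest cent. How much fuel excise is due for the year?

£80,840.48

1 Jan – 17 May 2018: 29,094 litres at £1.17/litre → £34,039.98
18 May – 20 Oct 2018: 54,380 litres at £0.41/litre → £22,295.80
21 Oct – 31 Dec 2018: 22,277 litres at £1.10/litre → £24,504.70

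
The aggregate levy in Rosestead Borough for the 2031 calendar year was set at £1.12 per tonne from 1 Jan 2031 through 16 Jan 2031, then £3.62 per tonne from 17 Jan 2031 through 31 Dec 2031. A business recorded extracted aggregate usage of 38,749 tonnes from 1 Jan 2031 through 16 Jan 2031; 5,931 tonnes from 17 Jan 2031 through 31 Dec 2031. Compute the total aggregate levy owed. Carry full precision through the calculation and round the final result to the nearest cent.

1 Jan – 16 Jan 2031: 38,749 tonnes at £1.12/tonne → £43,398.88
17 Jan – 31 Dec 2031: 5,931 tonnes at £3.62/tonne → £21,470.22

£64,869.10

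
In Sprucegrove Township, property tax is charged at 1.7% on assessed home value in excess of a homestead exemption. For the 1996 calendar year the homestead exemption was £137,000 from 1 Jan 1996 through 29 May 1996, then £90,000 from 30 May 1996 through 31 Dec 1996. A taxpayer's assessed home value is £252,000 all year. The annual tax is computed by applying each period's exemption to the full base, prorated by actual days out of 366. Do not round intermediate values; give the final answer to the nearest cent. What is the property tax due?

£2,426.54

1 Jan – 29 May 1996: 150 days, exemption £137,000 → (£252,000 − £137,000) × 1.7% × 150/366 = £801.2295
30 May – 31 Dec 1996: 216 days, exemption £90,000 → (£252,000 − £90,000) × 1.7% × 216/366 = £1,625.3115
Total = £2,426.5410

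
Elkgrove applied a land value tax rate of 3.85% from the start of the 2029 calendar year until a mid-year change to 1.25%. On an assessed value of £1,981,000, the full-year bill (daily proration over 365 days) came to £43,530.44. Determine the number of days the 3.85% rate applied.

133 days

Let d = days at the first rate; then 365 − d days at the second rate.
£1,981,000 × [3.85%·d + 1.25%·(365−d)] / 365 = £43,530.44
Solving gives d = 133, so the new rate took effect on 14 May 2029.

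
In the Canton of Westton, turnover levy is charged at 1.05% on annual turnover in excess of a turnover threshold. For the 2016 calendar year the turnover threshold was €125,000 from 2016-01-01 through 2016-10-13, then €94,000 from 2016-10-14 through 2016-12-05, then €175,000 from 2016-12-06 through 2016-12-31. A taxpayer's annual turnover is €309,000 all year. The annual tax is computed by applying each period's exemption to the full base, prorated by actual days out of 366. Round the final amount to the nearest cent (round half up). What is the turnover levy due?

2016-01-01 to 2016-10-13: 287 days, exemption €125,000 → (€309,000 − €125,000) × 1.05% × 287/366 = €1,514.9836
2016-10-14 to 2016-12-05: 53 days, exemption €94,000 → (€309,000 − €94,000) × 1.05% × 53/366 = €326.9057
2016-12-06 to 2016-12-31: 26 days, exemption €175,000 → (€309,000 − €175,000) × 1.05% × 26/366 = €99.9508
Total = €1,941.8402

€1,941.84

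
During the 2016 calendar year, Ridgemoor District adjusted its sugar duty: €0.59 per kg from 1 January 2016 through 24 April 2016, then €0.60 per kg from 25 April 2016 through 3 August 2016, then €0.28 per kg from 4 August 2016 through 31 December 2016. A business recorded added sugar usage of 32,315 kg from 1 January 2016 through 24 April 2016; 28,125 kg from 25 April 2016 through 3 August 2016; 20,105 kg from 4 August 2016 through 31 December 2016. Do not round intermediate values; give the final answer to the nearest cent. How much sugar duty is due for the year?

1 January – 24 April 2016: 32,315 kg at €0.59/kg → €19065.85
25 April – 3 August 2016: 28,125 kg at €0.60/kg → €16875.00
4 August – 31 December 2016: 20,105 kg at €0.28/kg → €5629.40

€41570.25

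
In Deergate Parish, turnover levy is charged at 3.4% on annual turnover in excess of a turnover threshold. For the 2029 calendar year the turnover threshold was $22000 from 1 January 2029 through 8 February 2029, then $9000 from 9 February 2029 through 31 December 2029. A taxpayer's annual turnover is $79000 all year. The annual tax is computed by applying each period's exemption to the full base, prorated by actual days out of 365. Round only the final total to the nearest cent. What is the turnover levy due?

$2332.77

1 January – 8 February 2029: 39 days, exemption $22000 → ($79000 − $22000) × 3.4% × 39/365 = $207.0740
9 February – 31 December 2029: 326 days, exemption $9000 → ($79000 − $9000) × 3.4% × 326/365 = $2125.6986
Total = $2332.7726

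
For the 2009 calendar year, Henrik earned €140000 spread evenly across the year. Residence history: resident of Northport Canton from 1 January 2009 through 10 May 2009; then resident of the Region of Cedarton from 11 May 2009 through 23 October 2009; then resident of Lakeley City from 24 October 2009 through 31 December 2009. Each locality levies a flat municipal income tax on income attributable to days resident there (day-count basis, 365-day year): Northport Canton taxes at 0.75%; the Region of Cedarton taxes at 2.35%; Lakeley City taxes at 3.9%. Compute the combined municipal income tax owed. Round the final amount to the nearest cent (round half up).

€2902.41

Northport Canton, 1 January – 10 May 2009: 130 days → €140000 × 0.75% × 130/365 = €373.9726
The Region of Cedarton, 11 May – 23 October 2009: 166 days → €140000 × 2.35% × 166/365 = €1496.2740
Lakeley City, 24 October – 31 December 2009: 69 days → €140000 × 3.9% × 69/365 = €1032.1644
Total = €2902.4110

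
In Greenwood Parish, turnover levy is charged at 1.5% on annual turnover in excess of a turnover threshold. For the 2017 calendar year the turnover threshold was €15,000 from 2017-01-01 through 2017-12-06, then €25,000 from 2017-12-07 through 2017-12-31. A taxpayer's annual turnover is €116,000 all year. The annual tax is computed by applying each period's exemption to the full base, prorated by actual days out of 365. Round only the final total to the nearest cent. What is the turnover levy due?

€1,504.73

2017-01-01 to 2017-12-06: 340 days, exemption €15,000 → (€116,000 − €15,000) × 1.5% × 340/365 = €1,411.2329
2017-12-07 to 2017-12-31: 25 days, exemption €25,000 → (€116,000 − €25,000) × 1.5% × 25/365 = €93.4932
Total = €1,504.7260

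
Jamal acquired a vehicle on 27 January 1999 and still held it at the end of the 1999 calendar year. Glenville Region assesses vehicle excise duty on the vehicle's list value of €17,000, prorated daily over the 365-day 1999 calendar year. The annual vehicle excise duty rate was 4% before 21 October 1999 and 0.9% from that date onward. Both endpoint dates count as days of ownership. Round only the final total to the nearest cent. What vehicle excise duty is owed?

€527.61

27 January – 20 October 1999: 267 days at 4% → €17,000 × 4% × 267/365 = €497.4247
21 October – 31 December 1999: 72 days at 0.9% → €17,000 × 0.9% × 72/365 = €30.1808
Total = €527.6055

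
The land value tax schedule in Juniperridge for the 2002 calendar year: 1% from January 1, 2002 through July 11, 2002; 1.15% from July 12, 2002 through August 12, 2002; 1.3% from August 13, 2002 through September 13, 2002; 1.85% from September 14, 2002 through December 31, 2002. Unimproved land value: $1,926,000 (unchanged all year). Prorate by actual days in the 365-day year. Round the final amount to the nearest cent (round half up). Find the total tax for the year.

$24,908.72

January 1 – July 11, 2002: 192 days at 1% → $1,926,000 × 1% × 192/365 = $10,131.2877
July 12 – August 12, 2002: 32 days at 1.15% → $1,926,000 × 1.15% × 32/365 = $1,941.8301
August 13 – September 13, 2002: 32 days at 1.3% → $1,926,000 × 1.3% × 32/365 = $2,195.1123
September 14 – December 31, 2002: 109 days at 1.85% → $1,926,000 × 1.85% × 109/365 = $10,640.4904
Total = $24,908.7205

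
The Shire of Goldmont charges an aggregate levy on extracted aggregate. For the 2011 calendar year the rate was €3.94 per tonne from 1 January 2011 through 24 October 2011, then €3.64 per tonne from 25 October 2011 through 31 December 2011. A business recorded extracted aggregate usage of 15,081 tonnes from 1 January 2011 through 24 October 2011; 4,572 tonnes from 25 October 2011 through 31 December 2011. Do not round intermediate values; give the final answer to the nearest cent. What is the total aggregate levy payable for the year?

€76,061.22

1 January – 24 October 2011: 15,081 tonnes at €3.94/tonne → €59,419.14
25 October – 31 December 2011: 4,572 tonnes at €3.64/tonne → €16,642.08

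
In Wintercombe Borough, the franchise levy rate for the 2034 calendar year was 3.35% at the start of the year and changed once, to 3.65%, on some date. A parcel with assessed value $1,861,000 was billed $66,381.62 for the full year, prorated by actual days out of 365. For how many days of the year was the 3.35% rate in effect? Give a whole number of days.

101 days

Let d = days at the first rate; then 365 − d days at the second rate.
$1,861,000 × [3.35%·d + 3.65%·(365−d)] / 365 = $66,381.62
Solving gives d = 101, so the new rate took effect on April 12, 2034.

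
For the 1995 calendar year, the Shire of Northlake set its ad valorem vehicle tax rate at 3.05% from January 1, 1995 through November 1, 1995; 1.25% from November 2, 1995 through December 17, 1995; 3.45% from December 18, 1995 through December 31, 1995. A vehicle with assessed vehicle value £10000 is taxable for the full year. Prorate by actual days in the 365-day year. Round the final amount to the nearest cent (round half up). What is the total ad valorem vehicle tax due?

January 1 – November 1, 1995: 305 days at 3.05% → £10000 × 3.05% × 305/365 = £254.8630
November 2 – December 17, 1995: 46 days at 1.25% → £10000 × 1.25% × 46/365 = £15.7534
December 18 – December 31, 1995: 14 days at 3.45% → £10000 × 3.45% × 14/365 = £13.2329
Total = £283.8493

£283.85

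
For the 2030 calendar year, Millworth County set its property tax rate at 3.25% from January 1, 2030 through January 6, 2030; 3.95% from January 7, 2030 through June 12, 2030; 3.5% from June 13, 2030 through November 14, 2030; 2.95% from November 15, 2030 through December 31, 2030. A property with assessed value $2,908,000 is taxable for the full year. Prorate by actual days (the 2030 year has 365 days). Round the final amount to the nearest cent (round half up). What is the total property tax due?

$105,229.76

January 1 – January 6, 2030: 6 days at 3.25% → $2,908,000 × 3.25% × 6/365 = $1,553.5890
January 7 – June 12, 2030: 157 days at 3.95% → $2,908,000 × 3.95% × 157/365 = $49,408.1151
June 13 – November 14, 2030: 155 days at 3.5% → $2,908,000 × 3.5% × 155/365 = $43,221.6438
November 15 – December 31, 2030: 47 days at 2.95% → $2,908,000 × 2.95% × 47/365 = $11,046.4164
Total = $105,229.7644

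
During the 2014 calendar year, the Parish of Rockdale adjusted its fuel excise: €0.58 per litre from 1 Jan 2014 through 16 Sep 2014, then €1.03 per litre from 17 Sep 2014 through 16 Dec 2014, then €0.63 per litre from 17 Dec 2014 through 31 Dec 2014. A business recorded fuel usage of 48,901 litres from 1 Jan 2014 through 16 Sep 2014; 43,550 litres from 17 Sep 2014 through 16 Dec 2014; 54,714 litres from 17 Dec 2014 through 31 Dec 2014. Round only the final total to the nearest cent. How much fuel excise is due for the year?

1 Jan – 16 Sep 2014: 48,901 litres at €0.58/litre → €28362.58
17 Sep – 16 Dec 2014: 43,550 litres at €1.03/litre → €44856.50
17 Dec – 31 Dec 2014: 54,714 litres at €0.63/litre → €34469.82

€107688.90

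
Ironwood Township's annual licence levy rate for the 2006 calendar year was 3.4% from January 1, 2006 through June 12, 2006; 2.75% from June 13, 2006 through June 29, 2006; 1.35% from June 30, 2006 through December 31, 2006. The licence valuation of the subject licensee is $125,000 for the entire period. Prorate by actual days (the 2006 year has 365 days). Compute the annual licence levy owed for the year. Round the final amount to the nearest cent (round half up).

$2,913.36

January 1 – June 12, 2006: 163 days at 3.4% → $125,000 × 3.4% × 163/365 = $1,897.9452
June 13 – June 29, 2006: 17 days at 2.75% → $125,000 × 2.75% × 17/365 = $160.1027
June 30 – December 31, 2006: 185 days at 1.35% → $125,000 × 1.35% × 185/365 = $855.3082
Total = $2,913.3562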